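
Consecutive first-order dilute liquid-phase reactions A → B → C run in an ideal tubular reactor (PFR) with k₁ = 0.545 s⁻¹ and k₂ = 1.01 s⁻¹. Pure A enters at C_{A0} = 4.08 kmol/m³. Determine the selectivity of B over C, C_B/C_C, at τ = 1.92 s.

0.599

The intermediate concentration in a first-order A→B→C sequence is C_B = k₁C_{A0}(e^(−k₁τ) − e^(−k₂τ))/(k₂−k₁).
e^(−k₁τ) = e^(−0.545×1.92) = e^(−1.046) = 0.3512; e^(−k₂τ) = e^(−1.939) = 0.1438.
C_B = 0.545×4.08/(1.01−0.545) × (0.3512−0.1438) = 4.782×0.2074 = 0.9917 kmol/m³.
C_A = C_{A0}e^(−k₁τ) = 1.433 kmol/m³, so C_C = C_{A0}−C_A−C_B = 1.655 kmol/m³; C_B/C_C = 0.599.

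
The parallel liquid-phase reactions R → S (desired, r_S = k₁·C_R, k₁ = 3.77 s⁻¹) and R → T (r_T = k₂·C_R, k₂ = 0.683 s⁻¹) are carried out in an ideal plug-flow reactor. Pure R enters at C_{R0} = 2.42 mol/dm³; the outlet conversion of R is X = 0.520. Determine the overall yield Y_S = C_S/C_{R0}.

0.440

C_R = C_{R0}(1−X) = 1.162 mol/dm³.
Both paths are first order in R, so the instantaneous fraction to S is constant: dC_S/d(−C_R) = k₁/(k₁+k₂) = 0.8466.
C_S = 0.8466·(C_{R0}−C_R) = 0.8466×1.258 = 1.07 mol/dm³.
Y_S = C_S/C_{R0} = 1.065/2.42 = 0.440.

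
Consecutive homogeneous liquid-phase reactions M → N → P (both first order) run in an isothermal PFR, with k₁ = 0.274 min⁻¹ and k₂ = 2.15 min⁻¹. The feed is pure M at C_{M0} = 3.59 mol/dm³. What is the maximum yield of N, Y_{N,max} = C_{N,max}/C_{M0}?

Evaluating C_N at τ_opt = ln(k₂/k₁)/(k₂−k₁) gives C_{N,max}/C_{M0} = (k₁/k₂)^[k₂/(k₂−k₁)].
= (0.274/2.15)^(2.15/(2.15−0.274)) = (0.1274)^(1.146) = 0.09433.

0.0943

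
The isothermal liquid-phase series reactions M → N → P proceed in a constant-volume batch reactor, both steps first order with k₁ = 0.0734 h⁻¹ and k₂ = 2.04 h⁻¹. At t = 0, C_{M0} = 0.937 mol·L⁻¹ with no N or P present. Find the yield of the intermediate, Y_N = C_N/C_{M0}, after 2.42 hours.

For first-order series with pure M initially, C_N(t) = k₁C_{M0}/(k₂−k₁)·(e^(−k₁t) − e^(−k₂t)).
e^(−k₁t) = e^(−0.0734×2.42) = e^(−0.1776) = 0.8373; e^(−k₂t) = e^(−4.937) = 0.007178.
C_N = 0.0734×0.937/(2.04−0.0734) × (0.8373−0.007178) = 0.03497×0.8301 = 0.02903 mol·L⁻¹.
Y_N = C_N/C_{M0} = 0.02903/0.937 = 0.0310.

0.0310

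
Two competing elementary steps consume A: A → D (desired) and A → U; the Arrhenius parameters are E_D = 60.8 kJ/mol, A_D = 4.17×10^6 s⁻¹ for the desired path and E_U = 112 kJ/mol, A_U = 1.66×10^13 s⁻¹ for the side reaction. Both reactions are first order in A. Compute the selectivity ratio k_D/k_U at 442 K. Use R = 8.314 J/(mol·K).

0.282

With equal orders, S_{D/U} = k_D/k_U = (A_D/A_U)·exp[(E_U−E_D)/(RT)].
(E_U−E_D)/(RT) = (112−60.8)×10³/(8.314×442) = 51200/3675 = 13.93.
k_D/k_U = (4.17×10^6/1.66×10^13)·exp(13.93) = 2.512×10^-7 × 1.124×10^6 = 0.282.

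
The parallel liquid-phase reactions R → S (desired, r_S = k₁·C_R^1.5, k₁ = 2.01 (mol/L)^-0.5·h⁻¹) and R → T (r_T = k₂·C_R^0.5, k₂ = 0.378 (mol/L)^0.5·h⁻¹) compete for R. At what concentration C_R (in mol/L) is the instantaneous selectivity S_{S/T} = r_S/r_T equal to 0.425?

0.0799 mol/L

S_{S/T} = (k₁/k₂)·C_R ⇒ C_R = S·k₂/k₁.
= 0.425×0.378/2.01 = 0.0799 mol/L.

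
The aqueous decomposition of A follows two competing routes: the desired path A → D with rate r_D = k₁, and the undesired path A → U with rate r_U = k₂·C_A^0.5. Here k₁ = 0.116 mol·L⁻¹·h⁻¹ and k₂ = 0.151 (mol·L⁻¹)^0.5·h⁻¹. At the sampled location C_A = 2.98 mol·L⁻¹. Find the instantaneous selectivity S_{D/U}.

0.445

S_{D/U} = r_D/r_U = (k₁)/(k₂·C_A^0.5) = (k₁/k₂)·C_A^-0.5.
= (0.116) / (0.151×2.980^0.5) = 0.1160/0.2607 = 0.445.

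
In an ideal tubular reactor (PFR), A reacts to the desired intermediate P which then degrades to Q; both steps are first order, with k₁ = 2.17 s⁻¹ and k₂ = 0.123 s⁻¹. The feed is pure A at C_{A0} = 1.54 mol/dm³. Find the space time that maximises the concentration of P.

Setting dC_P/dτ = 0 gives τ_opt = ln(k₂/k₁)/(k₂−k₁).
= ln(0.123/2.17)/(0.123−2.17) = ln(0.05668)/-2.047 = -2.870/-2.047 = 1.40 s.

1.40 s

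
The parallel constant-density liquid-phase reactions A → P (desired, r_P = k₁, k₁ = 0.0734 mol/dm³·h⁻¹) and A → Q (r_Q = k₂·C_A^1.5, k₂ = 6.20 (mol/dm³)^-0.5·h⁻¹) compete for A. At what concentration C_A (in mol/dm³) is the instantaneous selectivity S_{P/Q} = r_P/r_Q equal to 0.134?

0.198 mol/dm³

S_{P/Q} = (k₁/k₂)·C_A^-1.5 ⇒ C_A = (S·k₂/k₁)^(1/(-1.5)).
= (0.134×6.20/0.0734)^(-0.6667) = (11.32)^(-0.6667) = 0.198 mol/dm³.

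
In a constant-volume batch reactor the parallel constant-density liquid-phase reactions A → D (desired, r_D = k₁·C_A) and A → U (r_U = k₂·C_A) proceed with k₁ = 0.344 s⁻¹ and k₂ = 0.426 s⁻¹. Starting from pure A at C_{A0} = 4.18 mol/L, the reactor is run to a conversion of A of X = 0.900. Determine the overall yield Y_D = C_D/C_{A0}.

C_A = C_{A0}(1−X) = 0.4180 mol/L.
Both paths are first order in A, so the instantaneous fraction to D is constant: dC_D/d(−C_A) = k₁/(k₁+k₂) = 0.4468.
C_D = 0.4468·(C_{A0}−C_A) = 0.4468×3.762 = 1.68 mol/L.
Y_D = C_D/C_{A0} = 1.681/4.18 = 0.402.

0.402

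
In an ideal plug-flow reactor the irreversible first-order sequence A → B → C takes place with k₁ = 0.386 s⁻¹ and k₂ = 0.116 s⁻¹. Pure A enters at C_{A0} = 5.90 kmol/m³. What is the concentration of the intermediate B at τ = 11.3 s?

For first-order series with pure A initially, C_B(τ) = k₁C_{A0}/(k₂−k₁)·(e^(−k₁τ) − e^(−k₂τ)).
e^(−k₁τ) = e^(−0.386×11.3) = e^(−4.362) = 0.01276; e^(−k₂τ) = e^(−1.311) = 0.2696.
C_B = 0.386×5.90/(0.116−0.386) × (0.01276−0.2696) = (-8.435)×(-0.2568) = 2.166 kmol/m³.

2.17 kmol/m³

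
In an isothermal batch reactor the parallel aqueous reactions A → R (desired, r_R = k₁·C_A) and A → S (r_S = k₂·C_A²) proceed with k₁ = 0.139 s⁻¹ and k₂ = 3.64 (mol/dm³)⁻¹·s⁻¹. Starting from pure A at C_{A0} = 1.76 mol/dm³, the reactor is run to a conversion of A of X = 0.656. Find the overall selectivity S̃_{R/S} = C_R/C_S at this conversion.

0.0352

C_A = C_{A0}(1−X) = 0.6054 mol/dm³.
Along a PFR/batch, dC_R/dC_A = −r_R/(r_R+r_S) = −k₁/(k₁+k₂·C_A).
Integrating from C_{A0} to C_A: C_R = (0.139/3.64)·ln[(0.139+3.64·1.76)/(0.139+3.64·0.605)] = 0.03819·ln(6.545/2.343) = 0.03923 mol/dm³.
C_S = (C_{A0}−C_A)−C_R = 1.115 mol/dm³; S̃_{R/S} = 0.03923/1.115 = 0.0352.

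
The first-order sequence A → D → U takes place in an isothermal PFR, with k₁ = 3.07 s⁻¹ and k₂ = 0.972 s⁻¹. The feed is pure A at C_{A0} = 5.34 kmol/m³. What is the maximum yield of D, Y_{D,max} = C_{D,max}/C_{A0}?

0.587

Evaluating C_D at τ_opt = ln(k₂/k₁)/(k₂−k₁) gives C_{D,max}/C_{A0} = (k₁/k₂)^[k₂/(k₂−k₁)].
= (3.07/0.972)^(0.972/(0.972−3.07)) = (3.158)^(-0.4633) = 0.5869.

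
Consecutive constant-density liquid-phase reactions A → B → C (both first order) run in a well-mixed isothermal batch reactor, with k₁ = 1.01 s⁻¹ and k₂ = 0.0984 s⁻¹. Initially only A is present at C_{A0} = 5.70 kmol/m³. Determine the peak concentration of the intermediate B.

4.43 kmol/m³

For a first-order series the maximum intermediate yield is C_{B,max}/C_{A0} = (k₁/k₂)^[k₂/(k₂−k₁)].
= (1.01/0.0984)^(0.0984/(0.0984−1.01)) = (10.26)^(-0.1079) = 0.7777.
C_{B,max} = 0.7777×5.70 = 4.43 kmol/m³.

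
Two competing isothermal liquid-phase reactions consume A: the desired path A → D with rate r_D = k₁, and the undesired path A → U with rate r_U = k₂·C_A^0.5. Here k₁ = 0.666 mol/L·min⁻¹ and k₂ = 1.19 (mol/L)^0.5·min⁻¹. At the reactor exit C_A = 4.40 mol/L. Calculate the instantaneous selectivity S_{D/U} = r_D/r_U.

0.267

S_{D/U} = r_D/r_U = (k₁)/(k₂·C_A^0.5) = (k₁/k₂)·C_A^-0.5.
= (0.666) / (1.19×4.400^0.5) = 0.6660/2.496 = 0.267.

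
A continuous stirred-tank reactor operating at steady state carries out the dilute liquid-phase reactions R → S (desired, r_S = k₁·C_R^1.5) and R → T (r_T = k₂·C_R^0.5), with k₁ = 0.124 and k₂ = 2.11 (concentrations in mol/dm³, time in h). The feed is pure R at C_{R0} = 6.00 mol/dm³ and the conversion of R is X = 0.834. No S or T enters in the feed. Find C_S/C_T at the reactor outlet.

Exit C_R = C_{R0}(1−X) = 6.00×0.166 = 0.9960 mol/dm³.
Rates in a CSTR are evaluated at the outlet concentration: r_S = 0.124×0.9960^1.5 = 0.1233, r_T = 2.11×0.9960^0.5 = 2.106.
Overall selectivity = C_S/C_T = r_Sτ/(r_Tτ) = r_S/r_T = 0.0585.

0.0585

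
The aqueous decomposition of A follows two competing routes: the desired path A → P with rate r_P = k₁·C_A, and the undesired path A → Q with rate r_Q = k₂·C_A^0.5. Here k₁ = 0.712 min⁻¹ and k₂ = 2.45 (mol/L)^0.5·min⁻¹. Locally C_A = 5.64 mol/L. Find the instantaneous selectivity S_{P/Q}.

S_{P/Q} = r_P/r_Q = (k₁·C_A)/(k₂·C_A^0.5) = (k₁/k₂)·C_A^0.5.
= (0.712×5.640) / (2.45×5.640^0.5) = 4.016/5.818 = 0.690.

0.690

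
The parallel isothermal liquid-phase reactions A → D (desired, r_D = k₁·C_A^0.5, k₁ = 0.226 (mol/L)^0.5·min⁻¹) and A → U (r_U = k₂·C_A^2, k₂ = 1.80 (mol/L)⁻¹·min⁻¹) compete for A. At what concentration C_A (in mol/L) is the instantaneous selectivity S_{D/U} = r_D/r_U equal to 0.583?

S_{D/U} = (k₁/k₂)·C_A^-1.5 ⇒ C_A = (S·k₂/k₁)^(1/(-1.5)).
= (0.583×1.80/0.226)^(-0.6667) = (4.643)^(-0.6667) = 0.359 mol/L.

0.359 mol/L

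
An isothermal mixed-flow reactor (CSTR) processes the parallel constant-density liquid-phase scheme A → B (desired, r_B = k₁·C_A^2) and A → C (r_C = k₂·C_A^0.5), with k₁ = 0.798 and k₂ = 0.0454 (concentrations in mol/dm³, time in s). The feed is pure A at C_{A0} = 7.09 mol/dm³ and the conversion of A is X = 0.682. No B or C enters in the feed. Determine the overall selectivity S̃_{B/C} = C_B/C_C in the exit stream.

Exit C_A = C_{A0}(1−X) = 7.09×0.318 = 2.255 mol/dm³.
A CSTR operates uniformly at the exit composition, giving r_B = 4.056 and r_C = 0.06817 (each k·C_A^n at C_A = 2.255).
Overall selectivity = C_B/C_C = r_Bτ/(r_Cτ) = r_B/r_C = 59.5.

59.5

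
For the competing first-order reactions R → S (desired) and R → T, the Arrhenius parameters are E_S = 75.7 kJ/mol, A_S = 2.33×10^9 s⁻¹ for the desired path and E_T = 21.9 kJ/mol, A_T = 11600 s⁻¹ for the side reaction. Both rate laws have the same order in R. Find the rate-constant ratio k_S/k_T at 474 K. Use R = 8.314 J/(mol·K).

0.237

Since both paths have the same order in R, the concentration cancels and S_{S/T} = k_S/k_T = (A_S/A_T)·exp[(E_T−E_S)/(RT)].
(E_T−E_S)/(RT) = (21.9−75.7)×10³/(8.314×474) = -53800/3941 = -13.65.
k_S/k_T = (2.33×10^9/11600)·exp(-13.65) = 2.009×10^5 × 1.178×10^-6 = 0.237.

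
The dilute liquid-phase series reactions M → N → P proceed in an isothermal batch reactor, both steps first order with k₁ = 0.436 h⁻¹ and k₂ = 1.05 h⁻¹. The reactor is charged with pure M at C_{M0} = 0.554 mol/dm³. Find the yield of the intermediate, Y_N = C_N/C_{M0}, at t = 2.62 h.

The intermediate concentration in a first-order A→B→C sequence is C_N = k₁C_{M0}(e^(−k₁t) − e^(−k₂t))/(k₂−k₁).
e^(−k₁t) = e^(−0.436×2.62) = e^(−1.142) = 0.3191; e^(−k₂t) = e^(−2.751) = 0.06386.
C_N = 0.436×0.554/(1.05−0.436) × (0.3191−0.06386) = 0.3934×0.2552 = 0.1004 mol/dm³.
Y_N = C_N/C_{M0} = 0.1004/0.554 = 0.181.

0.181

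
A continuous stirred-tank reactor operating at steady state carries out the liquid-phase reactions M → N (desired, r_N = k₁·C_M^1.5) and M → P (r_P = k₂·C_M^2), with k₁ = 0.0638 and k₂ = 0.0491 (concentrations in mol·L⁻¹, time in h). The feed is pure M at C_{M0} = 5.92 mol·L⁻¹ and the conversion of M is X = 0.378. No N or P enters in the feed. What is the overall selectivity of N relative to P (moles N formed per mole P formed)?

0.677

Exit C_M = C_{M0}(1−X) = 5.92×0.622 = 3.682 mol·L⁻¹.
A CSTR operates uniformly at the exit composition, giving r_N = 0.4508 and r_P = 0.6657 (each k·C_M^n at C_M = 3.682).
Overall selectivity = C_N/C_P = r_Nτ/(r_Pτ) = r_N/r_P = 0.677.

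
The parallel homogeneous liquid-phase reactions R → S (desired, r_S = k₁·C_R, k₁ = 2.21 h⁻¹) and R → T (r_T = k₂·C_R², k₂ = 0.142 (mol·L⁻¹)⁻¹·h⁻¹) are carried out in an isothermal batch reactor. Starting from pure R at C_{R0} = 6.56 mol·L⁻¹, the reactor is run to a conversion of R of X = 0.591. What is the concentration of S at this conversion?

3.00 mol·L⁻¹

C_R = C_{R0}(1−X) = 2.683 mol·L⁻¹.
Along a PFR/batch, dC_S/dC_R = −r_S/(r_S+r_T) = −k₁/(k₁+k₂·C_R).
Integrating from C_{R0} to C_R: C_S = (2.21/0.142)·ln[(2.21+0.142·6.56)/(2.21+0.142·2.68)] = 15.56·ln(3.142/2.591) = 2.999 mol·L⁻¹.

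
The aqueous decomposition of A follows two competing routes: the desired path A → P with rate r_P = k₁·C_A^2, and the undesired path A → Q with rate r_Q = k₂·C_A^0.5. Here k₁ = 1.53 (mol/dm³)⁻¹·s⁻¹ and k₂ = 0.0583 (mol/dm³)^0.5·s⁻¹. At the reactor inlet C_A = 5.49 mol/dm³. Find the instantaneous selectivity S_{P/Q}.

S_{P/Q} = r_P/r_Q = (k₁·C_A^2)/(k₂·C_A^0.5) = (k₁/k₂)·C_A^1.5.
= (1.53×5.490^2) / (0.0583×5.490^0.5) = 46.11/0.1366 = 338.

338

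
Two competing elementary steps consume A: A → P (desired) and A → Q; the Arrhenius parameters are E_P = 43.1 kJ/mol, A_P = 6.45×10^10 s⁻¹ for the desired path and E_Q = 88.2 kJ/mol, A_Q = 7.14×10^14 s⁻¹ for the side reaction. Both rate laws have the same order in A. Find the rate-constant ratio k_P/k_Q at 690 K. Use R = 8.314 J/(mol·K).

0.235

With equal orders, S_{P/Q} = k_P/k_Q = (A_P/A_Q)·exp[(E_Q−E_P)/(RT)].
(E_Q−E_P)/(RT) = (88.2−43.1)×10³/(8.314×690) = 45100/5737 = 7.862.
k_P/k_Q = (6.45×10^10/7.14×10^14)·exp(7.862) = 9.034×10^-5 × 2596 = 0.235.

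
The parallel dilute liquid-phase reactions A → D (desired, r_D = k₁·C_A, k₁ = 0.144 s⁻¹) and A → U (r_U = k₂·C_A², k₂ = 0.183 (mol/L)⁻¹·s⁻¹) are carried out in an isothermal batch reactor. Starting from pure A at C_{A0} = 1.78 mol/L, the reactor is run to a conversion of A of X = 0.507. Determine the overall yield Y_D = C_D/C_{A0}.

C_A = C_{A0}(1−X) = 0.8775 mol/L.
Along a PFR/batch, dC_D/dC_A = −r_D/(r_D+r_U) = −k₁/(k₁+k₂·C_A).
Integrating from C_{A0} to C_A: C_D = (0.144/0.183)·ln[(0.144+0.183·1.78)/(0.144+0.183·0.878)] = 0.7869·ln(0.4697/0.3046) = 0.3409 mol/L.
Y_D = C_D/C_{A0} = 0.3409/1.78 = 0.192.

0.192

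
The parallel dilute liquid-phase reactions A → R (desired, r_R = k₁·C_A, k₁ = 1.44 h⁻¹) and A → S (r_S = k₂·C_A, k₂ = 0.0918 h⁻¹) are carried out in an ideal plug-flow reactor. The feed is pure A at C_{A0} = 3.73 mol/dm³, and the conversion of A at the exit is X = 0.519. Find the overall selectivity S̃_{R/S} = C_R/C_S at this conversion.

15.7

C_A = C_{A0}(1−X) = 1.794 mol/dm³.
Both paths are first order in A, so the instantaneous fraction to R is constant: dC_R/d(−C_A) = k₁/(k₁+k₂) = 0.9401.
C_R = 0.9401·(C_{A0}−C_A) = 0.9401×1.936 = 1.82 mol/dm³.
C_S = (C_{A0}−C_A)−C_R = 0.1160 mol/dm³; S̃_{R/S} = 1.820/0.1160 = 15.7.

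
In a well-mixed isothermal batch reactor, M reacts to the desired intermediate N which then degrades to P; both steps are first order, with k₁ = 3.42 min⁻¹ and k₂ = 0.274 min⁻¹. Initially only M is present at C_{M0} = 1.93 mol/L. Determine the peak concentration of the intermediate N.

1.55 mol/L

Evaluating C_N at t_opt = ln(k₂/k₁)/(k₂−k₁) gives C_{N,max}/C_{M0} = (k₁/k₂)^[k₂/(k₂−k₁)].
= (3.42/0.274)^(0.274/(0.274−3.42)) = (12.48)^(-0.08709) = 0.8026.
C_{N,max} = 0.8026×1.93 = 1.55 mol/L.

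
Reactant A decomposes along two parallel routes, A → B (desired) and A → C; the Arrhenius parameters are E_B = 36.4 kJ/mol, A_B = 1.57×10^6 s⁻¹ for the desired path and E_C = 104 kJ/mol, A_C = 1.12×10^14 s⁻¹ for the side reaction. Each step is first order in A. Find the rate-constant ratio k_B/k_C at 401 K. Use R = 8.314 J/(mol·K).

With equal orders, S_{B/C} = k_B/k_C = (A_B/A_C)·exp[(E_C−E_B)/(RT)].
(E_C−E_B)/(RT) = (104−36.4)×10³/(8.314×401) = 67600/3334 = 20.28.
k_B/k_C = (1.57×10^6/1.12×10^14)·exp(20.28) = 1.402×10^-8 × 6.397×10^8 = 8.97.

8.97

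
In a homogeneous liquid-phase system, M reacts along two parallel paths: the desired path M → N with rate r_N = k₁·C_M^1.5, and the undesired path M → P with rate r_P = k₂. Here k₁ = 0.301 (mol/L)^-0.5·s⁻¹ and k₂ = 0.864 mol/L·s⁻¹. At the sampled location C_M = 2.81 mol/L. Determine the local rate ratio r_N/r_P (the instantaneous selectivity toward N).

1.64

S_{N/P} = r_N/r_P = (k₁·C_M^1.5)/(k₂) = (k₁/k₂)·C_M^1.5.
= (0.301×2.810^1.5) / (0.864) = 1.418/0.8640 = 1.64.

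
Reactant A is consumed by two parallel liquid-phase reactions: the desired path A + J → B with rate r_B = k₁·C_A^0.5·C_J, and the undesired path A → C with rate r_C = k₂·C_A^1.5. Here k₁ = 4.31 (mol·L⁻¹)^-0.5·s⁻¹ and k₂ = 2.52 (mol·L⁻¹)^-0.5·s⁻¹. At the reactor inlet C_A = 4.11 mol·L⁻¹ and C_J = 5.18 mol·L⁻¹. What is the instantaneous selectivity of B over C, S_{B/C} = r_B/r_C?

S_{B/C} = r_B/r_C = (k₁·C_A^0.5·C_J)/(k₂·C_A^1.5) = (k₁/k₂)·C_A⁻¹·C_J.
= (4.31×4.110^0.5×5.180) / (2.52×4.110^1.5) = 45.26/21.00 = 2.16.

2.16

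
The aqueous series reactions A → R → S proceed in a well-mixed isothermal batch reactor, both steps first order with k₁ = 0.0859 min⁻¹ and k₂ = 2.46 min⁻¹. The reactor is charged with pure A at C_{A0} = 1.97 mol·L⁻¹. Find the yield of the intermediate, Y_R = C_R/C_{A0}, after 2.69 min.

0.0287

The intermediate concentration in a first-order A→B→C sequence is C_R = k₁C_{A0}(e^(−k₁t) − e^(−k₂t))/(k₂−k₁).
e^(−k₁t) = e^(−0.0859×2.69) = e^(−0.2311) = 0.7937; e^(−k₂t) = e^(−6.617) = 0.001337.
C_R = 0.0859×1.97/(2.46−0.0859) × (0.7937−0.001337) = 0.07128×0.7923 = 0.05648 mol·L⁻¹.
Y_R = C_R/C_{A0} = 0.05648/1.97 = 0.0287.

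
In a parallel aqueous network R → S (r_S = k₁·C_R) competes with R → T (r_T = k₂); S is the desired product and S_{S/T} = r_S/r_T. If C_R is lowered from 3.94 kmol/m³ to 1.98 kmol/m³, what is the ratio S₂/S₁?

0.503

S_{S/T} = (k₁/k₂)·C_R, so S₂/S₁ = (C_{R,2}/C_{R,1}).
= 1.98/3.94 = 0.503.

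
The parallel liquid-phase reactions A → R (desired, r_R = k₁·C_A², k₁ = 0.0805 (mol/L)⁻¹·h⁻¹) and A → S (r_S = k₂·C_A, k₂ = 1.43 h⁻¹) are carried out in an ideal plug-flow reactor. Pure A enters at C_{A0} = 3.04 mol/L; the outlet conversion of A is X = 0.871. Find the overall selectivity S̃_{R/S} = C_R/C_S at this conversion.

0.0949

C_A = C_{A0}(1−X) = 0.3922 mol/L.
Along a PFR/batch, dC_S/dC_A = −r_S/(r_R+r_S) = −k₂/(k₂+k₁·C_A).
Integrating from C_{A0} to C_A: C_S = (1.43/0.0805)·ln[(1.43+0.0805·3.04)/(1.43+0.0805·0.392)] = 17.76·ln(1.675/1.462) = 2.418 mol/L.
Then C_R = (C_{A0}−C_A) − C_S = 2.648 − 2.418 = 0.2295 mol/L.
S̃_{R/S} = C_R/C_S = 0.2295/2.418 = 0.0949.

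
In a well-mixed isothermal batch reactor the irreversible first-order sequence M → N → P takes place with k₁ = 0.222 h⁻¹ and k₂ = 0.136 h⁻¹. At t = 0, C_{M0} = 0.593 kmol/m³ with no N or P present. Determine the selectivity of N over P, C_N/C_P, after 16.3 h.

0.279

The intermediate concentration in a first-order A→B→C sequence is C_N = k₁C_{M0}(e^(−k₁t) − e^(−k₂t))/(k₂−k₁).
e^(−k₁t) = e^(−0.222×16.3) = e^(−3.619) = 0.02682; e^(−k₂t) = e^(−2.217) = 0.1090.
C_N = 0.222×0.593/(0.136−0.222) × (0.02682−0.1090) = (-1.531)×(-0.08214) = 0.1257 kmol/m³.
C_M = C_{M0}e^(−k₁t) = 0.01590 kmol/m³, so C_P = C_{M0}−C_M−C_N = 0.4514 kmol/m³; C_N/C_P = 0.279.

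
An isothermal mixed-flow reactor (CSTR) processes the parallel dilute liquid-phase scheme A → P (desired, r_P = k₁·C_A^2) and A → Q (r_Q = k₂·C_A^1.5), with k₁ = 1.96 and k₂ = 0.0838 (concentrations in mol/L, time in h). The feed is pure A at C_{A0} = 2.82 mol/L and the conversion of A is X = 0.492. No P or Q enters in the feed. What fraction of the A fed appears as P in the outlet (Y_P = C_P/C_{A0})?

0.475

Exit C_A = C_{A0}(1−X) = 2.82×0.508 = 1.433 mol/L.
Rates in a CSTR are evaluated at the outlet concentration: r_P = 1.96×1.433^2 = 4.022, r_Q = 0.0838×1.433^1.5 = 0.1437.
Fraction of consumed A going to P: r_P/(r_P+r_Q) = 0.9655.
C_P = 0.9655·C_{A0}·X = 0.9655×2.82×0.492 = 1.34 mol/L; Y_P = C_P/C_{A0} = 0.475.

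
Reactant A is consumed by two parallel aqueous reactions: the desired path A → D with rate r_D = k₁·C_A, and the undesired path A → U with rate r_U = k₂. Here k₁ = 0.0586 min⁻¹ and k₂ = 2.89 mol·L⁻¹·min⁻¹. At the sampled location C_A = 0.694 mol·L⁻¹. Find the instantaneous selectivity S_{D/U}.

S_{D/U} = r_D/r_U = (k₁·C_A)/(k₂) = (k₁/k₂)·C_A.
= (0.0586×0.6940) / (2.89) = 0.04067/2.890 = 0.0141.

0.0141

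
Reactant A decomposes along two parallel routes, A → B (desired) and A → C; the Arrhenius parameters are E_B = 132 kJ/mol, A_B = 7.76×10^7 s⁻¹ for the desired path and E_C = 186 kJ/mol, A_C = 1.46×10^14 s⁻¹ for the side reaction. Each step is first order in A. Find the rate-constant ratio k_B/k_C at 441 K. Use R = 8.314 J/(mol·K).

1.32

Since both paths have the same order in A, the concentration cancels and S_{B/C} = k_B/k_C = (A_B/A_C)·exp[(E_C−E_B)/(RT)].
(E_C−E_B)/(RT) = (186−132)×10³/(8.314×441) = 54000/3666 = 14.73.
k_B/k_C = (7.76×10^7/1.46×10^14)·exp(14.73) = 5.315×10^-7 × 2.491×10^6 = 1.32.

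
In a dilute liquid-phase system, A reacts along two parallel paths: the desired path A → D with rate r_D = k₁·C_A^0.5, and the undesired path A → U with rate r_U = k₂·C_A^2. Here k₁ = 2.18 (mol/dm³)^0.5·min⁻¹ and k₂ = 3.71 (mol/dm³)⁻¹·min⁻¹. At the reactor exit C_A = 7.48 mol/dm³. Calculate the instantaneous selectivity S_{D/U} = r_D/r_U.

S_{D/U} = r_D/r_U = (k₁·C_A^0.5)/(k₂·C_A^2) = (k₁/k₂)·C_A^-1.5.
= (2.18×7.480^0.5) / (3.71×7.480^2) = 5.962/207.6 = 0.0287.

0.0287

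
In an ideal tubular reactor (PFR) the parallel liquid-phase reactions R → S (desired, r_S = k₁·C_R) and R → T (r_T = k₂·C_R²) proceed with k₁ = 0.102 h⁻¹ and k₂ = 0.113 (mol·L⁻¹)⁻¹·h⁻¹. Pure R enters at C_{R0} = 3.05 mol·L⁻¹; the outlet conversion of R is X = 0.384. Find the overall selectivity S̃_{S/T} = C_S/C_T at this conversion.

C_R = C_{R0}(1−X) = 1.879 mol·L⁻¹.
Along a PFR/batch, dC_S/dC_R = −r_S/(r_S+r_T) = −k₁/(k₁+k₂·C_R).
Integrating from C_{R0} to C_R: C_S = (0.102/0.113)·ln[(0.102+0.113·3.05)/(0.102+0.113·1.88)] = 0.9027·ln(0.4466/0.3143) = 0.3172 mol·L⁻¹.
C_T = (C_{R0}−C_R)−C_S = 0.8540 mol·L⁻¹; S̃_{S/T} = 0.3172/0.8540 = 0.371.

0.371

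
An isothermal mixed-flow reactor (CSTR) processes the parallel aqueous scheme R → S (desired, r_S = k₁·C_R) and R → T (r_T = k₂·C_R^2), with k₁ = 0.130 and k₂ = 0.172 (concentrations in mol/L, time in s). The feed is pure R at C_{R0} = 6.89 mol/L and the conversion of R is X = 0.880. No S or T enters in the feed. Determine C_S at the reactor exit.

2.90 mol/L

Exit C_R = C_{R0}(1−X) = 6.89×0.120 = 0.8268 mol/L.
Rates in a CSTR are evaluated at the outlet concentration: r_S = 0.130×0.8268 = 0.1075, r_T = 0.172×0.8268^2 = 0.1176.
Fraction of consumed R going to S: r_S/(r_S+r_T) = 0.4776.
C_S = 0.4776·C_{R0}·X = 0.4776×6.89×0.880 = 2.90 mol/L.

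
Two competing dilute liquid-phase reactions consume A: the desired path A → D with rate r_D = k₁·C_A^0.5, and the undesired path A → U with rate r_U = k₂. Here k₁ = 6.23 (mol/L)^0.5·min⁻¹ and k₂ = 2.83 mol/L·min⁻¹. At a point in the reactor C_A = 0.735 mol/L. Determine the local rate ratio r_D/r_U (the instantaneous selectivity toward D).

S_{D/U} = r_D/r_U = (k₁·C_A^0.5)/(k₂) = (k₁/k₂)·C_A^0.5.
= (6.23×0.7350^0.5) / (2.83) = 5.341/2.830 = 1.89.

1.89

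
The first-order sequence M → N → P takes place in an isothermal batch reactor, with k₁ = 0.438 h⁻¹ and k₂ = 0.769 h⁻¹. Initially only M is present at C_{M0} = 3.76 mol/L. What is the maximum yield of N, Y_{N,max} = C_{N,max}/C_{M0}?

For a first-order series the maximum intermediate yield is C_{N,max}/C_{M0} = (k₁/k₂)^[k₂/(k₂−k₁)].
= (0.438/0.769)^(0.769/(0.769−0.438)) = (0.5696)^(2.323) = 0.2704.

0.270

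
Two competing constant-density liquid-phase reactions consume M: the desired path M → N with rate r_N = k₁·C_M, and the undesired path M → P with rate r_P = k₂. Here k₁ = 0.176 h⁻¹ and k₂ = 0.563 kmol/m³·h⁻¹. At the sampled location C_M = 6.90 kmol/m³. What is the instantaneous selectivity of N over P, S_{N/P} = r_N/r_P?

2.16

S_{N/P} = r_N/r_P = (k₁·C_M)/(k₂) = (k₁/k₂)·C_M.
= (0.176×6.900) / (0.563) = 1.214/0.5630 = 2.16.
Since the desired path is higher order in M, keeping C_M high (PFR or concentrated feed) favours N.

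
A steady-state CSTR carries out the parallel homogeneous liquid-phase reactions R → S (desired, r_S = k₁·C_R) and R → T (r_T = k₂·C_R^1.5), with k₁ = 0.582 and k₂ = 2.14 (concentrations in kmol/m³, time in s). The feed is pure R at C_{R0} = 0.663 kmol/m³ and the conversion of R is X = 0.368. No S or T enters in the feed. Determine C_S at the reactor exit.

Exit C_R = C_{R0}(1−X) = 0.663×0.632 = 0.4190 kmol/m³.
In a CSTR the entire volume is at exit conditions, so r_S = 0.582×0.4190 = 0.2439 and r_T = 2.14×0.4190^1.5 = 0.5804.
Fraction of consumed R going to S: r_S/(r_S+r_T) = 0.2958.
C_S = 0.2958·C_{R0}·X = 0.2958×0.663×0.368 = 0.0722 kmol/m³.

0.0722 kmol/m³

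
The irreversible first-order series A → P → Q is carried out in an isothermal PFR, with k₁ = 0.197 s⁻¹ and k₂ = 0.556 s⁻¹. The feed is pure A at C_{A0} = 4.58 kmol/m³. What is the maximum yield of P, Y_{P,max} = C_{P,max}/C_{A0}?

Evaluating C_P at τ_opt = ln(k₂/k₁)/(k₂−k₁) gives C_{P,max}/C_{A0} = (k₁/k₂)^[k₂/(k₂−k₁)].
= (0.197/0.556)^(0.556/(0.556−0.197)) = (0.3543)^(1.549) = 0.2005.

0.201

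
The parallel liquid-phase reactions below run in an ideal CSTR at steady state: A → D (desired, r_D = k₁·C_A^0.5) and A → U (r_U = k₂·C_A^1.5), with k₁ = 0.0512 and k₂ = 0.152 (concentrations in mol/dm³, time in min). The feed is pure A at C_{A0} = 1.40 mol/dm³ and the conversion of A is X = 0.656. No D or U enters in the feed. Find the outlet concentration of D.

0.378 mol/dm³

Exit C_A = C_{A0}(1−X) = 1.40×0.344 = 0.4816 mol/dm³.
Rates in a CSTR are evaluated at the outlet concentration: r_D = 0.0512×0.4816^0.5 = 0.03553, r_U = 0.152×0.4816^1.5 = 0.05080.
Fraction of consumed A going to D: r_D/(r_D+r_U) = 0.4116.
C_D = 0.4116·C_{A0}·X = 0.4116×1.40×0.656 = 0.378 mol/dm³.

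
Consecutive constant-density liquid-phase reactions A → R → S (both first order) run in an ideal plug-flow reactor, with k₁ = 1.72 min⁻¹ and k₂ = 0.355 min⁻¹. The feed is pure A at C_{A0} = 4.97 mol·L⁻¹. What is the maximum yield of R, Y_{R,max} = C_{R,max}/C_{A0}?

0.663

Evaluating C_R at τ_opt = ln(k₂/k₁)/(k₂−k₁) gives C_{R,max}/C_{A0} = (k₁/k₂)^[k₂/(k₂−k₁)].
= (1.72/0.355)^(0.355/(0.355−1.72)) = (4.845)^(-0.2601) = 0.6634.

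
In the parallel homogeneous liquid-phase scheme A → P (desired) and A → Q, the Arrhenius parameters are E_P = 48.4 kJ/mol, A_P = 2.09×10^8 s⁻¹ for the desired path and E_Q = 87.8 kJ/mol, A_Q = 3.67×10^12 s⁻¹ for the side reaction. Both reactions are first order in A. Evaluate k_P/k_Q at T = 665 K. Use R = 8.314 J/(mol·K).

0.0709

With equal orders, S_{P/Q} = k_P/k_Q = (A_P/A_Q)·exp[(E_Q−E_P)/(RT)].
(E_Q−E_P)/(RT) = (87.8−48.4)×10³/(8.314×665) = 39400/5529 = 7.126.
k_P/k_Q = (2.09×10^8/3.67×10^12)·exp(7.126) = 5.695×10^-5 × 1244 = 0.0709.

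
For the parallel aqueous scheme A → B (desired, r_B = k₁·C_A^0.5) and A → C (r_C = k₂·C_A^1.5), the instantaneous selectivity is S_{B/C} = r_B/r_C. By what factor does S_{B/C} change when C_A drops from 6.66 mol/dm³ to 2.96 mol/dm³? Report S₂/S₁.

S_{B/C} = (k₁/k₂)·C_A⁻¹, so S₂/S₁ = (C_{A,2}/C_{A,1})⁻¹.
= 6.66/2.96 = 2.25.

2.25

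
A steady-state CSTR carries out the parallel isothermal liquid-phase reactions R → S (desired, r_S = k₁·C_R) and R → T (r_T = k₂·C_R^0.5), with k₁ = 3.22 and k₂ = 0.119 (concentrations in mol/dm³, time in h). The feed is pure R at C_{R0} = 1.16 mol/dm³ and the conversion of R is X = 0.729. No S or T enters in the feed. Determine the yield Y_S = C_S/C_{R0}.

0.684

Exit C_R = C_{R0}(1−X) = 1.16×0.271 = 0.3144 mol/dm³.
A CSTR operates uniformly at the exit composition, giving r_S = 1.012 and r_T = 0.06672 (each k·C_R^n at C_R = 0.3144).
Fraction of consumed R going to S: r_S/(r_S+r_T) = 0.9382.
C_S = 0.9382·C_{R0}·X = 0.9382×1.16×0.729 = 0.793 mol/dm³; Y_S = C_S/C_{R0} = 0.684.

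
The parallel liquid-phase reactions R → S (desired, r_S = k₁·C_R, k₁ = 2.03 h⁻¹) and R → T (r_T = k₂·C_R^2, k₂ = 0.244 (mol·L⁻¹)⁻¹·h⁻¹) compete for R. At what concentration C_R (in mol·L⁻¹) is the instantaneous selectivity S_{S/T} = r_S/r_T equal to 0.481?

S_{S/T} = (k₁/k₂)·C_R⁻¹ ⇒ C_R = (S·k₂/k₁)^(-1).
= (0.481×0.244/2.03)^(-1) = (0.05781)^(-1) = 17.3 mol·L⁻¹.

17.3 mol·L⁻¹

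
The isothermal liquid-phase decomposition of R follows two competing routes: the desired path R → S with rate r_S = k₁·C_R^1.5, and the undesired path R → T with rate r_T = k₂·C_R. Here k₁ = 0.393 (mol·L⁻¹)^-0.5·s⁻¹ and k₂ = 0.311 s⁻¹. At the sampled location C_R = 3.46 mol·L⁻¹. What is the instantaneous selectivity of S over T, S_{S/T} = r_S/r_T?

2.35

S_{S/T} = r_S/r_T = (k₁·C_R^1.5)/(k₂·C_R) = (k₁/k₂)·C_R^0.5.
= (0.393×3.460^1.5) / (0.311×3.460) = 2.529/1.076 = 2.35.
Since the desired path is higher order in R, keeping C_R high (PFR or concentrated feed) favours S.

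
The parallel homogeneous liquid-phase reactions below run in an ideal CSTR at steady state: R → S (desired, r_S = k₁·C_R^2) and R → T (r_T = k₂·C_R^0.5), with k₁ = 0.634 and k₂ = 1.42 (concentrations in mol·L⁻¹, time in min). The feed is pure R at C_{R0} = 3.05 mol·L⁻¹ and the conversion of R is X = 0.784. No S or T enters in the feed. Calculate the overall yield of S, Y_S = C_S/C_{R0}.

Exit C_R = C_{R0}(1−X) = 3.05×0.216 = 0.6588 mol·L⁻¹.
A CSTR operates uniformly at the exit composition, giving r_S = 0.2752 and r_T = 1.153 (each k·C_R^n at C_R = 0.6588).
Fraction of consumed R going to S: r_S/(r_S+r_T) = 0.1927.
C_S = 0.1927·C_{R0}·X = 0.1927×3.05×0.784 = 0.461 mol·L⁻¹; Y_S = C_S/C_{R0} = 0.151.

0.151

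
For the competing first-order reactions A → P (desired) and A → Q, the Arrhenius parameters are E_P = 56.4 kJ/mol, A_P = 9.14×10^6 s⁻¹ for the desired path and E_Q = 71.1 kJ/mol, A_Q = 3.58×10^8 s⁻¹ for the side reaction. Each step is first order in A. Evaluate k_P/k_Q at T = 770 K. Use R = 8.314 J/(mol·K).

With equal orders, S_{P/Q} = k_P/k_Q = (A_P/A_Q)·exp[(E_Q−E_P)/(RT)].
(E_Q−E_P)/(RT) = (71.1−56.4)×10³/(8.314×770) = 14700/6402 = 2.296.
k_P/k_Q = (9.14×10^6/3.58×10^8)·exp(2.296) = 0.02553 × 9.937 = 0.254.
Since E_P < E_Q, lowering the temperature improves selectivity toward P.

0.254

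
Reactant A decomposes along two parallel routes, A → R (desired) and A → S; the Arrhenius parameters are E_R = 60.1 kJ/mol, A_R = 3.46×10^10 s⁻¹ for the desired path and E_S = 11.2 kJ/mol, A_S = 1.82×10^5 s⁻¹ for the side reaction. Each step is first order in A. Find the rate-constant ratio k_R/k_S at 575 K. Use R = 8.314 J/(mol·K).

6.86

k_R/k_S = (A_R/A_S)·exp[−(E_R−E_S)/(RT)] = (A_R/A_S)·exp[(E_S−E_R)/(RT)].
(E_S−E_R)/(RT) = (11.2−60.1)×10³/(8.314×575) = -48900/4781 = -10.23.
k_R/k_S = (3.46×10^10/1.82×10^5)·exp(-10.23) = 1.901×10^5 × 3.611×10^-5 = 6.86.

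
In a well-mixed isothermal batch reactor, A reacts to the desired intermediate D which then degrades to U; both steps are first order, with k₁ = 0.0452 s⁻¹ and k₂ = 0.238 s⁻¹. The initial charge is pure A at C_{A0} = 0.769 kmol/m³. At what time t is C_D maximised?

8.62 s

For first-order series the maximum of C_D occurs at t_opt = ln(k₂/k₁)/(k₂−k₁).
= ln(0.238/0.0452)/(0.238−0.0452) = ln(5.265)/0.1928 = 1.661/0.1928 = 8.62 s.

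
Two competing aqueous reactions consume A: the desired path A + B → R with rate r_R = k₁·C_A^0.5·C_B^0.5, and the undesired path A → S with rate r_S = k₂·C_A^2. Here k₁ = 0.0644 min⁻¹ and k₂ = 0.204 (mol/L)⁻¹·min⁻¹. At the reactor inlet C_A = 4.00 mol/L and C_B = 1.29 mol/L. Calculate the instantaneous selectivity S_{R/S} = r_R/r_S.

S_{R/S} = r_R/r_S = (k₁·C_A^0.5·C_B^0.5)/(k₂·C_A^2) = (k₁/k₂)·C_A^-1.5·C_B^0.5.
= (0.0644×4.000^0.5×1.290^0.5) / (0.204×4.000^2) = 0.1463/3.264 = 0.0448.

0.0448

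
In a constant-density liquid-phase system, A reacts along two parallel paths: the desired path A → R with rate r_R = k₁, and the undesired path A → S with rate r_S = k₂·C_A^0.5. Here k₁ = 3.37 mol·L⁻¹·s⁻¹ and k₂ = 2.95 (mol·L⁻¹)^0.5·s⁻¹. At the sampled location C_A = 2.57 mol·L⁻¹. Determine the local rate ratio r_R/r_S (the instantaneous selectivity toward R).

0.713

S_{R/S} = r_R/r_S = (k₁)/(k₂·C_A^0.5) = (k₁/k₂)·C_A^-0.5.
= (3.37) / (2.95×2.570^0.5) = 3.370/4.729 = 0.713.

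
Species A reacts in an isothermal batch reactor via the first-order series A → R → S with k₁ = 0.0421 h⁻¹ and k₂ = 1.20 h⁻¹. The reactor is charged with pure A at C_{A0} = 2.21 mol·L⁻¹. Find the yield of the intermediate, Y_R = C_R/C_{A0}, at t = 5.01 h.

0.0294

The intermediate concentration in a first-order A→B→C sequence is C_R = k₁C_{A0}(e^(−k₁t) − e^(−k₂t))/(k₂−k₁).
e^(−k₁t) = e^(−0.0421×5.01) = e^(−0.2109) = 0.8098; e^(−k₂t) = e^(−6.012) = 0.002449.
C_R = 0.0421×2.21/(1.20−0.0421) × (0.8098−0.002449) = 0.08035×0.8074 = 0.06488 mol·L⁻¹.
Y_R = C_R/C_{A0} = 0.06488/2.21 = 0.0294.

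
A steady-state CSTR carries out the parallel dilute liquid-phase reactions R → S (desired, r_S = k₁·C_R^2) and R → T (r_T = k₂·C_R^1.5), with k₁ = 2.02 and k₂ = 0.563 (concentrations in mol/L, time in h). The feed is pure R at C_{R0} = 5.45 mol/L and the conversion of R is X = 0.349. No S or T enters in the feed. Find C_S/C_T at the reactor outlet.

6.76

Exit C_R = C_{R0}(1−X) = 5.45×0.651 = 3.548 mol/L.
A CSTR operates uniformly at the exit composition, giving r_S = 25.43 and r_T = 3.762 (each k·C_R^n at C_R = 3.548).
Overall selectivity = C_S/C_T = r_Sτ/(r_Tτ) = r_S/r_T = 6.76.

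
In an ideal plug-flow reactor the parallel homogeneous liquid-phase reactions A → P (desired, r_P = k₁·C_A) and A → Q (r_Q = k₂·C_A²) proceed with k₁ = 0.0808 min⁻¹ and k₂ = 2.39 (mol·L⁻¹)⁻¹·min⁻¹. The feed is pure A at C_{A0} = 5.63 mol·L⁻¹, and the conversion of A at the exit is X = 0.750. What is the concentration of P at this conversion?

C_A = C_{A0}(1−X) = 1.407 mol·L⁻¹.
Along a PFR/batch, dC_P/dC_A = −r_P/(r_P+r_Q) = −k₁/(k₁+k₂·C_A).
Integrating from C_{A0} to C_A: C_P = (0.0808/2.39)·ln[(0.0808+2.39·5.63)/(0.0808+2.39·1.41)] = 0.03381·ln(13.54/3.445) = 0.04627 mol·L⁻¹.

0.0463 mol·L⁻¹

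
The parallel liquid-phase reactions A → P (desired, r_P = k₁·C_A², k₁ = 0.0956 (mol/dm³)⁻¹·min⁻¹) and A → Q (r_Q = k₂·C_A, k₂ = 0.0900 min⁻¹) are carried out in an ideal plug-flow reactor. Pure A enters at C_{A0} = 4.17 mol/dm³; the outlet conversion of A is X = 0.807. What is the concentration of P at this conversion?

C_A = C_{A0}(1−X) = 0.8048 mol/dm³.
Along a PFR/batch, dC_Q/dC_A = −r_Q/(r_P+r_Q) = −k₂/(k₂+k₁·C_A).
Integrating from C_{A0} to C_A: C_Q = (0.0900/0.0956)·ln[(0.0900+0.0956·4.17)/(0.0900+0.0956·0.805)] = 0.9414·ln(0.4887/0.1669) = 1.011 mol/dm³.
Then C_P = (C_{A0}−C_A) − C_Q = 3.365 − 1.011 = 2.354 mol/dm³.

2.35 mol/dm³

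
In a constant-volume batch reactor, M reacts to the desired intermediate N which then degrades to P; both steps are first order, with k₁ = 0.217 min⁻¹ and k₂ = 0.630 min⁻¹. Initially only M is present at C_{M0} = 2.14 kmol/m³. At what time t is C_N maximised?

2.58 min

The intermediate peaks when r₁ = r₂, i.e. k₁e^(−k₁t) = k₂e^(−k₂t), giving t_opt = ln(k₂/k₁)/(k₂−k₁).
= ln(0.630/0.217)/(0.630−0.217) = ln(2.903)/0.4130 = 1.066/0.4130 = 2.58 min.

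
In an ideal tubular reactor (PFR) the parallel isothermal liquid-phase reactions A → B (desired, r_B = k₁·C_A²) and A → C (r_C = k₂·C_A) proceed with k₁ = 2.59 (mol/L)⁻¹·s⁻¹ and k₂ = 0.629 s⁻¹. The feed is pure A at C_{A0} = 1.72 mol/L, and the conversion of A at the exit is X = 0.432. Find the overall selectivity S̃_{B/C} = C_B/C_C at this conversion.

C_A = C_{A0}(1−X) = 0.9770 mol/L.
Along a PFR/batch, dC_C/dC_A = −r_C/(r_B+r_C) = −k₂/(k₂+k₁·C_A).
Integrating from C_{A0} to C_A: C_C = (0.629/2.59)·ln[(0.629+2.59·1.72)/(0.629+2.59·0.977)] = 0.2429·ln(5.084/3.159) = 0.1155 mol/L.
Then C_B = (C_{A0}−C_A) − C_C = 0.7430 − 0.1155 = 0.6275 mol/L.
S̃_{B/C} = C_B/C_C = 0.6275/0.1155 = 5.43.

5.43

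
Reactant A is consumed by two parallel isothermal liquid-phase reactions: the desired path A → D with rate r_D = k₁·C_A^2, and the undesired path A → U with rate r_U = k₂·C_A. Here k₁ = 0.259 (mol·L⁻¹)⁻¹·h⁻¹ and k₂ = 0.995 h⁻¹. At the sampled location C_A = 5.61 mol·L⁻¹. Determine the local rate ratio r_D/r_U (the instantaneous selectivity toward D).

S_{D/U} = r_D/r_U = (k₁·C_A^2)/(k₂·C_A) = (k₁/k₂)·C_A.
= (0.259×5.610^2) / (0.995×5.610) = 8.151/5.582 = 1.46.

1.46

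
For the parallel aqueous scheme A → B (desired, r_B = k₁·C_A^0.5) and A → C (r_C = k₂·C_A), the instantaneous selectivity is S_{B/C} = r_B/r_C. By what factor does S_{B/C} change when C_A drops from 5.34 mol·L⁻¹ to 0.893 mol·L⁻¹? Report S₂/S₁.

2.45

S_{B/C} = (k₁/k₂)·C_A^-0.5, so S₂/S₁ = (C_{A,2}/C_{A,1})^-0.5.
= (0.893/5.34)^(-0.5) = (0.1672)^(-0.5) = 2.45.
Selectivity toward B rises as C_A falls — low-concentration operation is favoured.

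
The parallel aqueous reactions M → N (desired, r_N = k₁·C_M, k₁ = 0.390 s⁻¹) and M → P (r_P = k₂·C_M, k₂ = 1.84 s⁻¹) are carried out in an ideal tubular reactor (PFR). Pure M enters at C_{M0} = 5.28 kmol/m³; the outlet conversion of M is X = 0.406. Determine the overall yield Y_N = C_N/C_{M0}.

C_M = C_{M0}(1−X) = 3.136 kmol/m³.
Both paths are first order in M, so the instantaneous fraction to N is constant: dC_N/d(−C_M) = k₁/(k₁+k₂) = 0.1749.
C_N = 0.1749·(C_{M0}−C_M) = 0.1749×2.144 = 0.375 kmol/m³.
Y_N = C_N/C_{M0} = 0.3749/5.28 = 0.0710.

0.0710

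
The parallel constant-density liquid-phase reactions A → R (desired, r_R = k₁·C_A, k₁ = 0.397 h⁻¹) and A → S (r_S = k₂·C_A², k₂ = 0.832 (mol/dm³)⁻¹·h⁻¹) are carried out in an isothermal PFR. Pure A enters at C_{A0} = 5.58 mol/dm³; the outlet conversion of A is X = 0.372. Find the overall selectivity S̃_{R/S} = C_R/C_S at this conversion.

C_A = C_{A0}(1−X) = 3.504 mol/dm³.
Along a PFR/batch, dC_R/dC_A = −r_R/(r_R+r_S) = −k₁/(k₁+k₂·C_A).
Integrating from C_{A0} to C_A: C_R = (0.397/0.832)·ln[(0.397+0.832·5.58)/(0.397+0.832·3.50)] = 0.4772·ln(5.040/3.313) = 0.2002 mol/dm³.
C_S = (C_{A0}−C_A)−C_R = 1.876 mol/dm³; S̃_{R/S} = 0.2002/1.876 = 0.107.

0.107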